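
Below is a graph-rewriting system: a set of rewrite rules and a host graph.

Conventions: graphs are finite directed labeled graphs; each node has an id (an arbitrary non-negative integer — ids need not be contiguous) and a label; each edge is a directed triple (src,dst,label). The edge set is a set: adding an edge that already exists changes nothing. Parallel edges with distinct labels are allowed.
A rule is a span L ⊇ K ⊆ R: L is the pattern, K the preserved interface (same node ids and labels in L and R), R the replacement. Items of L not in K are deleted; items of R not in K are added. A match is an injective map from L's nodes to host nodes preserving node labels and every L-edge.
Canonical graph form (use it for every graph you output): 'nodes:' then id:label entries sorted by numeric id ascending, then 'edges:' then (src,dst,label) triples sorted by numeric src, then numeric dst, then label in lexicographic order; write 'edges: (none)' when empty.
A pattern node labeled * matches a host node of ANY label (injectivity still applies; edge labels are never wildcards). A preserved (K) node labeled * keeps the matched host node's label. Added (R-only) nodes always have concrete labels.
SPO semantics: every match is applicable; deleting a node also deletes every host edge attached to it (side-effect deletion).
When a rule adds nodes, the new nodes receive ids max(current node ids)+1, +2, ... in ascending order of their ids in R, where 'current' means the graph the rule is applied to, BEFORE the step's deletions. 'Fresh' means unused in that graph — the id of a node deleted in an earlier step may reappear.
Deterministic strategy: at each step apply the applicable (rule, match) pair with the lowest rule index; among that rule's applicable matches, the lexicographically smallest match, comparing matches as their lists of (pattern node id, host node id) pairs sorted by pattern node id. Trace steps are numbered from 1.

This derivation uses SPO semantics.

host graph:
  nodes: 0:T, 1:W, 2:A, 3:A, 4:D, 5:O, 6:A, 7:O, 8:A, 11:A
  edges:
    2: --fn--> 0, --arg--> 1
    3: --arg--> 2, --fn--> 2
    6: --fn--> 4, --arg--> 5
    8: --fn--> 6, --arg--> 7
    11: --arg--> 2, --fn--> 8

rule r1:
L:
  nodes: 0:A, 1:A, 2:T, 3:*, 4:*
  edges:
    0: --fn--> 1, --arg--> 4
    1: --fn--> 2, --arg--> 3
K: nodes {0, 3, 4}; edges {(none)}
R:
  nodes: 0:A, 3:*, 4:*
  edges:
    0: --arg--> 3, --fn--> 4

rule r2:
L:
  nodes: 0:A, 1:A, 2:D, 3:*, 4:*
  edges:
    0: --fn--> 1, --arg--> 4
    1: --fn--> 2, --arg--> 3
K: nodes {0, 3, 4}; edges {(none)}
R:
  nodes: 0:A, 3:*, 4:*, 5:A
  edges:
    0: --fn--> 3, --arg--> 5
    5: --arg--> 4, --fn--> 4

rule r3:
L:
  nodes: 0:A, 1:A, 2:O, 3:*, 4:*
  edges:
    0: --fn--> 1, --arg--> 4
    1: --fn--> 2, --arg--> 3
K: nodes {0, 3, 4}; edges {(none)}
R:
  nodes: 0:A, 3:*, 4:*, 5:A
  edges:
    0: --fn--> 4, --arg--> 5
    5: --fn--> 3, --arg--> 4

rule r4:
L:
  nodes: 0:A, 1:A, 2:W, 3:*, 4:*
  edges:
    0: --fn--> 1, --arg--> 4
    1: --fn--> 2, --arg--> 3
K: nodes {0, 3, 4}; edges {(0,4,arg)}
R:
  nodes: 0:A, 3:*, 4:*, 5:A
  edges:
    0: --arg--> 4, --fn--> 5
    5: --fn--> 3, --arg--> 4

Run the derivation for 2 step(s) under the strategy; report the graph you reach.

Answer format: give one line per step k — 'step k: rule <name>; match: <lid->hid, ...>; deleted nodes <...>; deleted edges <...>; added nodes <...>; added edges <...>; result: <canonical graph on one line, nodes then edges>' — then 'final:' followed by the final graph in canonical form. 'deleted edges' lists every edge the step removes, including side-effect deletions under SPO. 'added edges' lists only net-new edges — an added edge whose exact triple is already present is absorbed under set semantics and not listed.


step 1: rule r2; match: 0->8, 1->6, 2->4, 3->5, 4->7; deleted nodes 4, 6; deleted edges (6,4,fn); (6,5,arg); (8,6,fn); (8,7,arg); added nodes 12; added edges (8,5,fn); (8,12,arg); (12,7,arg); (12,7,fn); result: nodes: 0:T, 1:W, 2:A, 3:A, 5:O, 7:O, 8:A, 11:A, 12:A edges: (2,0,fn); (2,1,arg); (3,2,arg); (3,2,fn); (8,5,fn); (8,12,arg); (11,2,arg); (11,8,fn); (12,7,arg); (12,7,fn)
step 2: rule r3; match: 0->11, 1->8, 2->5, 3->12, 4->2; deleted nodes 5, 8; deleted edges (8,5,fn); (8,12,arg); (11,2,arg); (11,8,fn); added nodes 13; added edges (11,2,fn); (11,13,arg); (13,2,arg); (13,12,fn); result: nodes: 0:T, 1:W, 2:A, 3:A, 7:O, 11:A, 12:A, 13:A edges: (2,0,fn); (2,1,arg); (3,2,arg); (3,2,fn); (11,2,fn); (11,13,arg); (12,7,arg); (12,7,fn); (13,2,arg); (13,12,fn)
final:
nodes: 0:T, 1:W, 2:A, 3:A, 7:O, 11:A, 12:A, 13:A
edges: (2,0,fn); (2,1,arg); (3,2,arg); (3,2,fn); (11,2,fn); (11,13,arg); (12,7,arg); (12,7,fn); (13,2,arg); (13,12,fn)


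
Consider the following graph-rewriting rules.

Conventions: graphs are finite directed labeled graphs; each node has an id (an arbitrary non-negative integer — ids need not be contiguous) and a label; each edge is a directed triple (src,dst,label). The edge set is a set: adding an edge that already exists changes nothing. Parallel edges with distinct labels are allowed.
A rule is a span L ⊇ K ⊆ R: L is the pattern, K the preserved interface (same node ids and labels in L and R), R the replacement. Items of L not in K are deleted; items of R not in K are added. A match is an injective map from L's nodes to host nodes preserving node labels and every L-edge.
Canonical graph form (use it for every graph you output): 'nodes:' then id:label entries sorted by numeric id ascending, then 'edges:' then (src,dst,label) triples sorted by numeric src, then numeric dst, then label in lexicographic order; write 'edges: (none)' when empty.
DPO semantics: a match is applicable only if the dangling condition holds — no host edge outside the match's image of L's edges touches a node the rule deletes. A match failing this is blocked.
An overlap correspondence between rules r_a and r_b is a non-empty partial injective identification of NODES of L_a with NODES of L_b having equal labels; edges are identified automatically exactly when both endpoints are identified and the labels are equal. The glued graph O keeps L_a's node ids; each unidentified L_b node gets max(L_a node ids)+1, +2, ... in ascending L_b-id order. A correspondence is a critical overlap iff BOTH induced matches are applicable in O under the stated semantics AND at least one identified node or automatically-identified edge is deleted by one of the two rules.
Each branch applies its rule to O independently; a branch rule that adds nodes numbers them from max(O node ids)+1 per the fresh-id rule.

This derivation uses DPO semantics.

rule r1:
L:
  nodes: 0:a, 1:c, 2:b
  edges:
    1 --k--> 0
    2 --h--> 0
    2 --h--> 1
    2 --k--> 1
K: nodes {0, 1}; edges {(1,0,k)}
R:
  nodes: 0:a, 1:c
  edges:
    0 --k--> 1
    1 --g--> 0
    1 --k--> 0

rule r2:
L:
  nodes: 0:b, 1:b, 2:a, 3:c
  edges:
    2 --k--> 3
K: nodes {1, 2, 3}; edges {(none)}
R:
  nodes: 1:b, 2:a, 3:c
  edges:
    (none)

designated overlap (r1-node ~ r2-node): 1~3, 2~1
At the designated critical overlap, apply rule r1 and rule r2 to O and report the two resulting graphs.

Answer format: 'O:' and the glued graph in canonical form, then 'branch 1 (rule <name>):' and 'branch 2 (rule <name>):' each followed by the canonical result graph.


O:
nodes: 0:a, 1:c, 2:b, 3:b, 4:a
edges: (1,0,k); (2,0,h); (2,1,h); (2,1,k); (4,1,k)
branch 1 (rule r1):
nodes: 0:a, 1:c, 3:b, 4:a
edges: (0,1,k); (1,0,g); (1,0,k); (4,1,k)
branch 2 (rule r2):
nodes: 0:a, 1:c, 2:b, 4:a
edges: (1,0,k); (2,0,h); (2,1,h); (2,1,k)


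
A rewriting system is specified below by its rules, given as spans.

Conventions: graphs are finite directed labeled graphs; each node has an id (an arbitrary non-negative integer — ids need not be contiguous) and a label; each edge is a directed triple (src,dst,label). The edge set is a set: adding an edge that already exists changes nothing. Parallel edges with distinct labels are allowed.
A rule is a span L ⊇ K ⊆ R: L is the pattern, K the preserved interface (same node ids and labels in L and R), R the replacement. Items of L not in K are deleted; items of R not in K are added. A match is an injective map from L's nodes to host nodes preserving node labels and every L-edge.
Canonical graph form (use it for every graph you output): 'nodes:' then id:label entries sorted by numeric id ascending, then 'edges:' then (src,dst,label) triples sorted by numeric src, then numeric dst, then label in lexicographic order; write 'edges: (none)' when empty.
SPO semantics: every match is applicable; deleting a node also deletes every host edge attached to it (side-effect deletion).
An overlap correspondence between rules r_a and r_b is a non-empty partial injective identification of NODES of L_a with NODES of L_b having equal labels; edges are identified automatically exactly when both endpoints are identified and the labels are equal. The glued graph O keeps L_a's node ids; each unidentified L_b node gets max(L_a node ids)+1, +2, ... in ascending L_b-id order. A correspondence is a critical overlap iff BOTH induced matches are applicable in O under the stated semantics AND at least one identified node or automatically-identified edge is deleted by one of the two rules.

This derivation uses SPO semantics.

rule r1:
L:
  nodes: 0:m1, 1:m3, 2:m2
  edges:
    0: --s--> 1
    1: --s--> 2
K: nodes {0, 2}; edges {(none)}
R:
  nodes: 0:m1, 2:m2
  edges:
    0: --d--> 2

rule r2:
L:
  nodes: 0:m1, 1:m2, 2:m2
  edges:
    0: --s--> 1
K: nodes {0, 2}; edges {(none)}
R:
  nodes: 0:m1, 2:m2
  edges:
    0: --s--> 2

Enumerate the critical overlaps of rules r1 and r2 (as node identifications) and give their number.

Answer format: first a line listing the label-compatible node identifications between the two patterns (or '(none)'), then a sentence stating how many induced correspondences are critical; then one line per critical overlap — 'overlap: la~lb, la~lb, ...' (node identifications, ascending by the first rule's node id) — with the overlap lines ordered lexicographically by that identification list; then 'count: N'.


label-compatible node identifications between L(r1) and L(r2): 0~0, 2~1, 2~2
2 of the induced correspondences are critical overlaps of r1 and r2.
overlap: 0~0, 2~1
overlap: 2~1
count: 2


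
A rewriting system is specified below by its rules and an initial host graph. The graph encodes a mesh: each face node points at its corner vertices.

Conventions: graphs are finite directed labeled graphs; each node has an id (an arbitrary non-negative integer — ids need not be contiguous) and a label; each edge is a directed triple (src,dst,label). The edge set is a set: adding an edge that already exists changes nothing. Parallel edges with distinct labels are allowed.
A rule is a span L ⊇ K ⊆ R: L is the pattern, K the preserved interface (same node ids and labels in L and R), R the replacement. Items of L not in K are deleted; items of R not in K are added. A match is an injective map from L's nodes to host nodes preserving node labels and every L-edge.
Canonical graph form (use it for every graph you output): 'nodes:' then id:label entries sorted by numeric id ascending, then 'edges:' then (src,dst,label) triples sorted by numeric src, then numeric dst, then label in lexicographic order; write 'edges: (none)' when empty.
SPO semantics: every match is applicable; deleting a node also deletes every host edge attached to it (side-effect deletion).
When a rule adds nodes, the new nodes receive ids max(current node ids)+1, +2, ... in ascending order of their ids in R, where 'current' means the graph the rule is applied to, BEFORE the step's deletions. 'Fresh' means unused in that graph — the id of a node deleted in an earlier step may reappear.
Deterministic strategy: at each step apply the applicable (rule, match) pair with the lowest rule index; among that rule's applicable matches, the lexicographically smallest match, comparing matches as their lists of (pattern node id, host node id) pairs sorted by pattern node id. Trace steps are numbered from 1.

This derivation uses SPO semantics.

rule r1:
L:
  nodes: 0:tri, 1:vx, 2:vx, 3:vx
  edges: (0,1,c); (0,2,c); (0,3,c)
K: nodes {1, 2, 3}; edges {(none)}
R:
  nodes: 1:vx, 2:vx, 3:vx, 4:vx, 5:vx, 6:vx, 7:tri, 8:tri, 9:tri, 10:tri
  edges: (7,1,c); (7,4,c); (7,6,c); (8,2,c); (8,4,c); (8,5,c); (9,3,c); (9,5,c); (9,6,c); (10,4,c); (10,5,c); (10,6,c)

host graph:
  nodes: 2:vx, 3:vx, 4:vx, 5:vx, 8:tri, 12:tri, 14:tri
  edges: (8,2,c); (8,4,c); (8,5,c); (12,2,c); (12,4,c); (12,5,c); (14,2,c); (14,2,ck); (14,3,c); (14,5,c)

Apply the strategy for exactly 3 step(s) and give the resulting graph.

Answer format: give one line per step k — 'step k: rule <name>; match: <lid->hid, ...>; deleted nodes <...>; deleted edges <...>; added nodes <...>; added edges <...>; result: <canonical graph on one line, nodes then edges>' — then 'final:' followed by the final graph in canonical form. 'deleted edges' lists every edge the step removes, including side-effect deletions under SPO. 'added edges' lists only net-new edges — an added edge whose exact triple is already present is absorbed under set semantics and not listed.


step 1: rule r1; match: 0->8, 1->2, 2->4, 3->5; deleted nodes 8; deleted edges (8,2,c); (8,4,c); (8,5,c); added nodes 15, 16, 17, 18, 19, 20, 21; added edges (18,2,c); (18,15,c); (18,17,c); (19,4,c); (19,15,c); (19,16,c); (20,5,c); (20,16,c); (20,17,c); (21,15,c); (21,16,c); (21,17,c); result: nodes: 2:vx, 3:vx, 4:vx, 5:vx, 12:tri, 14:tri, 15:vx, 16:vx, 17:vx, 18:tri, 19:tri, 20:tri, 21:tri edges: (12,2,c); (12,4,c); (12,5,c); (14,2,c); (14,2,ck); (14,3,c); (14,5,c); (18,2,c); (18,15,c); (18,17,c); (19,4,c); (19,15,c); (19,16,c); (20,5,c); (20,16,c); (20,17,c); (21,15,c); (21,16,c); (21,17,c)
step 2: rule r1; match: 0->12, 1->2, 2->4, 3->5; deleted nodes 12; deleted edges (12,2,c); (12,4,c); (12,5,c); added nodes 22, 23, 24, 25, 26, 27, 28; added edges (25,2,c); (25,22,c); (25,24,c); (26,4,c); (26,22,c); (26,23,c); (27,5,c); (27,23,c); (27,24,c); (28,22,c); (28,23,c); (28,24,c); result: nodes: 2:vx, 3:vx, 4:vx, 5:vx, 14:tri, 15:vx, 16:vx, 17:vx, 18:tri, 19:tri, 20:tri, 21:tri, 22:vx, 23:vx, 24:vx, 25:tri, 26:tri, 27:tri, 28:tri edges: (14,2,c); (14,2,ck); (14,3,c); (14,5,c); (18,2,c); (18,15,c); (18,17,c); (19,4,c); (19,15,c); (19,16,c); (20,5,c); (20,16,c); (20,17,c); (21,15,c); (21,16,c); (21,17,c); (25,2,c); (25,22,c); (25,24,c); (26,4,c); (26,22,c); (26,23,c); (27,5,c); (27,23,c); (27,24,c); (28,22,c); (28,23,c); (28,24,c)
step 3: rule r1; match: 0->14, 1->2, 2->3, 3->5; deleted nodes 14; deleted edges (14,2,c); (14,2,ck); (14,3,c); (14,5,c); added nodes 29, 30, 31, 32, 33, 34, 35; added edges (32,2,c); (32,29,c); (32,31,c); (33,3,c); (33,29,c); (33,30,c); (34,5,c); (34,30,c); (34,31,c); (35,29,c); (35,30,c); (35,31,c); result: nodes: 2:vx, 3:vx, 4:vx, 5:vx, 15:vx, 16:vx, 17:vx, 18:tri, 19:tri, 20:tri, 21:tri, 22:vx, 23:vx, 24:vx, 25:tri, 26:tri, 27:tri, 28:tri, 29:vx, 30:vx, 31:vx, 32:tri, 33:tri, 34:tri, 35:tri edges: (18,2,c); (18,15,c); (18,17,c); (19,4,c); (19,15,c); (19,16,c); (20,5,c); (20,16,c); (20,17,c); (21,15,c); (21,16,c); (21,17,c); (25,2,c); (25,22,c); (25,24,c); (26,4,c); (26,22,c); (26,23,c); (27,5,c); (27,23,c); (27,24,c); (28,22,c); (28,23,c); (28,24,c); (32,2,c); (32,29,c); (32,31,c); (33,3,c); (33,29,c); (33,30,c); (34,5,c); (34,30,c); (34,31,c); (35,29,c); (35,30,c); (35,31,c)
final:
nodes: 2:vx, 3:vx, 4:vx, 5:vx, 15:vx, 16:vx, 17:vx, 18:tri, 19:tri, 20:tri, 21:tri, 22:vx, 23:vx, 24:vx, 25:tri, 26:tri, 27:tri, 28:tri, 29:vx, 30:vx, 31:vx, 32:tri, 33:tri, 34:tri, 35:tri
edges: (18,2,c); (18,15,c); (18,17,c); (19,4,c); (19,15,c); (19,16,c); (20,5,c); (20,16,c); (20,17,c); (21,15,c); (21,16,c); (21,17,c); (25,2,c); (25,22,c); (25,24,c); (26,4,c); (26,22,c); (26,23,c); (27,5,c); (27,23,c); (27,24,c); (28,22,c); (28,23,c); (28,24,c); (32,2,c); (32,29,c); (32,31,c); (33,3,c); (33,29,c); (33,30,c); (34,5,c); (34,30,c); (34,31,c); (35,29,c); (35,30,c); (35,31,c)


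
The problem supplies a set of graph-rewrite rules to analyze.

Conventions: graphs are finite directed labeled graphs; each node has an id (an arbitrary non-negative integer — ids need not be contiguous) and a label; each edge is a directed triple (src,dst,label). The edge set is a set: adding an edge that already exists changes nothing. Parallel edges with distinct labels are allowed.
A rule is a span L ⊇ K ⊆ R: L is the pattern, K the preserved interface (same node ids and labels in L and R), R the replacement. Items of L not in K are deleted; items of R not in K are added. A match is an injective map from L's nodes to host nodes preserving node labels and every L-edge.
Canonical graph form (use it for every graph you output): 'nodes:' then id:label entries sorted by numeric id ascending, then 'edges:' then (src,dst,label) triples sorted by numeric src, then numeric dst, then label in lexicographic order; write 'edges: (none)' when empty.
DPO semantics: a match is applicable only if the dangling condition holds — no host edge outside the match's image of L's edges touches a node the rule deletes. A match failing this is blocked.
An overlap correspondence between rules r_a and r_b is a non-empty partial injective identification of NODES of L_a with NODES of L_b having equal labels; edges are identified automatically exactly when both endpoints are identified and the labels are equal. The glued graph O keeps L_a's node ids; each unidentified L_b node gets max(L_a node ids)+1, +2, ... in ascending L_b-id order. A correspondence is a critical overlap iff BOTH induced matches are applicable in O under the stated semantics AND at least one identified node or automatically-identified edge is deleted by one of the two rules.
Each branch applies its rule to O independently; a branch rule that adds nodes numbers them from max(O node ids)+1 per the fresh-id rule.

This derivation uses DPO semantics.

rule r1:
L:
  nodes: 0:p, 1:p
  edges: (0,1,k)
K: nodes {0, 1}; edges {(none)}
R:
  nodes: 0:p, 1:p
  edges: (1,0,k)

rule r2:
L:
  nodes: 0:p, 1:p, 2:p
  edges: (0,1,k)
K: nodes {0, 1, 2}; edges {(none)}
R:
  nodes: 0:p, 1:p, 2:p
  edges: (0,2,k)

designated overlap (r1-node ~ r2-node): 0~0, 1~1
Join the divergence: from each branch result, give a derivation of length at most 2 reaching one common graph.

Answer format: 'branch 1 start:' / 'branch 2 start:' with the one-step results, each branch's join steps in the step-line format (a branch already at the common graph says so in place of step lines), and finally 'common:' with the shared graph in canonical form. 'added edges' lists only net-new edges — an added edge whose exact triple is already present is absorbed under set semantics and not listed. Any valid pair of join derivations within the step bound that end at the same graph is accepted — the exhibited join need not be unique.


branch 1 start:
nodes: 0:p, 1:p, 2:p
edges: (1,0,k)
branch 2 start:
nodes: 0:p, 1:p, 2:p
edges: (0,2,k)
branch 1 step 1: rule r1; match: 0->1, 1->0; deleted nodes (none); deleted edges (1,0,k); added nodes (none); added edges (0,1,k); result: nodes: 0:p, 1:p, 2:p edges: (0,1,k)
branch 2 step 1: rule r2; match: 0->0, 1->2, 2->1; deleted nodes (none); deleted edges (0,2,k); added nodes (none); added edges (0,1,k); result: nodes: 0:p, 1:p, 2:p edges: (0,1,k)
common:
nodes: 0:p, 1:p, 2:p
edges: (0,1,k)


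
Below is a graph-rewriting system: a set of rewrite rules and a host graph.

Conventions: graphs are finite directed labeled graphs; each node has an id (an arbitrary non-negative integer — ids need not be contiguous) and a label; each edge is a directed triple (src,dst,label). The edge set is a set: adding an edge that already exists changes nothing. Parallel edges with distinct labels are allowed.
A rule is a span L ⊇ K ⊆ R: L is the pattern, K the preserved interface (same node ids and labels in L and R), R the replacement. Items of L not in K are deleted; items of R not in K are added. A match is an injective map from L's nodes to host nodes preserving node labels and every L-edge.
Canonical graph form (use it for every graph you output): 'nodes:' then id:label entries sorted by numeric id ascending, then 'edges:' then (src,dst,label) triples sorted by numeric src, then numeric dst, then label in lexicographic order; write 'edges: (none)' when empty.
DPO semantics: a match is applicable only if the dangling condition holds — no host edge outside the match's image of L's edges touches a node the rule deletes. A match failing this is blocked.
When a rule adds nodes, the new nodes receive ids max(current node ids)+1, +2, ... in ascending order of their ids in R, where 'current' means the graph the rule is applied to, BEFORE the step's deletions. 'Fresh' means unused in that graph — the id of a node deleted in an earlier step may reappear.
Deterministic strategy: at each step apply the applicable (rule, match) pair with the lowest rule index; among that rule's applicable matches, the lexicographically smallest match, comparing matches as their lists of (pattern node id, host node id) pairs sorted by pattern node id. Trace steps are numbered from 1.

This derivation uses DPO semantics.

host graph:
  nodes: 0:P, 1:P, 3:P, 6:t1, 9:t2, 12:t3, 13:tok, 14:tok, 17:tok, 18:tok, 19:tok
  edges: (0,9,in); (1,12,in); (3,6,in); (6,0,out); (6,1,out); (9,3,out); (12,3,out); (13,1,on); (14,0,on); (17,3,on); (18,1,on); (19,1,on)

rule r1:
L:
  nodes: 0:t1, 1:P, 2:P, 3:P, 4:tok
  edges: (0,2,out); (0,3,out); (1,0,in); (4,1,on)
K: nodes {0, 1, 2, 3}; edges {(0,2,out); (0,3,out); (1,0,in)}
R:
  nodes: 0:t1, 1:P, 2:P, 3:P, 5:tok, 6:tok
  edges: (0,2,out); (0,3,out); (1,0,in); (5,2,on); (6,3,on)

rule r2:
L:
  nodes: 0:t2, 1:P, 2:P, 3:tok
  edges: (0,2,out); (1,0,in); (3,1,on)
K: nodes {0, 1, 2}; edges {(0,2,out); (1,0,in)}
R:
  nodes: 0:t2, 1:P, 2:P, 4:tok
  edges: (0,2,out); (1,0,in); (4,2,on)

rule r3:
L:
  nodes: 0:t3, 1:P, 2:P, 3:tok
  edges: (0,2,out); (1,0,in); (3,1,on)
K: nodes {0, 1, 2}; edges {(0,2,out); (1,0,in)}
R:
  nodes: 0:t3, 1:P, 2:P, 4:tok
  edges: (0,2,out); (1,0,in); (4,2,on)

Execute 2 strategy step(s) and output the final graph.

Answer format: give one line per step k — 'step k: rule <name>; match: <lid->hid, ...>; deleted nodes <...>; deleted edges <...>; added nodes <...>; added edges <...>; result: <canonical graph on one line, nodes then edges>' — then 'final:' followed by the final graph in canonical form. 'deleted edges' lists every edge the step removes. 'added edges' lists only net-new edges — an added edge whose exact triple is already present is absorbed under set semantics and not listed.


step 1: rule r1; match: 0->6, 1->3, 2->0, 3->1, 4->17; deleted nodes 17; deleted edges (17,3,on); added nodes 20, 21; added edges (20,0,on); (21,1,on); result: nodes: 0:P, 1:P, 3:P, 6:t1, 9:t2, 12:t3, 13:tok, 14:tok, 18:tok, 19:tok, 20:tok, 21:tok edges: (0,9,in); (1,12,in); (3,6,in); (6,0,out); (6,1,out); (9,3,out); (12,3,out); (13,1,on); (14,0,on); (18,1,on); (19,1,on); (20,0,on); (21,1,on)
step 2: rule r2; match: 0->9, 1->0, 2->3, 3->14; deleted nodes 14; deleted edges (14,0,on); added nodes 22; added edges (22,3,on); result: nodes: 0:P, 1:P, 3:P, 6:t1, 9:t2, 12:t3, 13:tok, 18:tok, 19:tok, 20:tok, 21:tok, 22:tok edges: (0,9,in); (1,12,in); (3,6,in); (6,0,out); (6,1,out); (9,3,out); (12,3,out); (13,1,on); (18,1,on); (19,1,on); (20,0,on); (21,1,on); (22,3,on)
final:
nodes: 0:P, 1:P, 3:P, 6:t1, 9:t2, 12:t3, 13:tok, 18:tok, 19:tok, 20:tok, 21:tok, 22:tok
edges: (0,9,in); (1,12,in); (3,6,in); (6,0,out); (6,1,out); (9,3,out); (12,3,out); (13,1,on); (18,1,on); (19,1,on); (20,0,on); (21,1,on); (22,3,on)


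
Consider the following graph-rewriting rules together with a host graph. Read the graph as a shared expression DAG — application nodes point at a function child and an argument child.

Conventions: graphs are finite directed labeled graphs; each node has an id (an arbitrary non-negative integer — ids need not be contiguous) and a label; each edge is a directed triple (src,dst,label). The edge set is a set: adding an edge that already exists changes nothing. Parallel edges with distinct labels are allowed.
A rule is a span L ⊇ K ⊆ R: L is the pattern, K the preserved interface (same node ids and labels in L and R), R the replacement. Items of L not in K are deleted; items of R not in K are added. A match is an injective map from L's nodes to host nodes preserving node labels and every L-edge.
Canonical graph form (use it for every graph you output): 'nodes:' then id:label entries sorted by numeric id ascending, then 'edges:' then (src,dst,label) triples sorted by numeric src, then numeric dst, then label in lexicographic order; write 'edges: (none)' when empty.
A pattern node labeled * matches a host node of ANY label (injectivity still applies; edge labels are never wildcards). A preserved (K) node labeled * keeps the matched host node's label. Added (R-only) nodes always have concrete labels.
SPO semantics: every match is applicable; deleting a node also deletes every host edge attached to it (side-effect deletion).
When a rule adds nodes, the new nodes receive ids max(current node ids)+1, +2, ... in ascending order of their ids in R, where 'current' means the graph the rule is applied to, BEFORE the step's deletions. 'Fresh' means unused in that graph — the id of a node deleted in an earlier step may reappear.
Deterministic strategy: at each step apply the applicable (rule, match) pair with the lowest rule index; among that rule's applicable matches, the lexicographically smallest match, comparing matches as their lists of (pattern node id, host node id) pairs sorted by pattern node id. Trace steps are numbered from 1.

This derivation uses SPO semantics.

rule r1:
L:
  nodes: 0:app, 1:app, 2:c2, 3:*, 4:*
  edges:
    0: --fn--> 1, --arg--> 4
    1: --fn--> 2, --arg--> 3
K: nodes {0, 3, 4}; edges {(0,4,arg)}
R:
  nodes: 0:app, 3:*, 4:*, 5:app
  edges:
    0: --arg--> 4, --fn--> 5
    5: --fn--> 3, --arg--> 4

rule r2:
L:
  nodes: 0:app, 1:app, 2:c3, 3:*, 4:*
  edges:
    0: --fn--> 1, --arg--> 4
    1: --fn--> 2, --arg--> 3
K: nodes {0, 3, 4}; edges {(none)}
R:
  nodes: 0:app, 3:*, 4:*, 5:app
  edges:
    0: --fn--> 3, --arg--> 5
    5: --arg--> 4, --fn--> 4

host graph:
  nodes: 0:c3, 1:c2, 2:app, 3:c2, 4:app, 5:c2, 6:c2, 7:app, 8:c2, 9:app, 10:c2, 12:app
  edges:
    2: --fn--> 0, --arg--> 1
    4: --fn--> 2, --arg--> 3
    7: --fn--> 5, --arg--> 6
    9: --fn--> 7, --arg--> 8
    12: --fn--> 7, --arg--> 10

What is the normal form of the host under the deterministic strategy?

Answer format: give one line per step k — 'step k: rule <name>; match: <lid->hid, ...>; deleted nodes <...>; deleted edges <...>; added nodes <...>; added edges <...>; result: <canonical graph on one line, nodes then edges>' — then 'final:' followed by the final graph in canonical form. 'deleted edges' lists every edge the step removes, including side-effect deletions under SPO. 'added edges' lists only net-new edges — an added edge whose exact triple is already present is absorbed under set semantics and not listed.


step 1: rule r1; match: 0->9, 1->7, 2->5, 3->6, 4->8; deleted nodes 5, 7; deleted edges (7,5,fn); (7,6,arg); (9,7,fn); (12,7,fn); added nodes 13; added edges (9,13,fn); (13,6,fn); (13,8,arg); result: nodes: 0:c3, 1:c2, 2:app, 3:c2, 4:app, 6:c2, 8:c2, 9:app, 10:c2, 12:app, 13:app edges: (2,0,fn); (2,1,arg); (4,2,fn); (4,3,arg); (9,8,arg); (9,13,fn); (12,10,arg); (13,6,fn); (13,8,arg)
step 2: rule r2; match: 0->4, 1->2, 2->0, 3->1, 4->3; deleted nodes 0, 2; deleted edges (2,0,fn); (2,1,arg); (4,2,fn); (4,3,arg); added nodes 14; added edges (4,1,fn); (4,14,arg); (14,3,arg); (14,3,fn); result: nodes: 1:c2, 3:c2, 4:app, 6:c2, 8:c2, 9:app, 10:c2, 12:app, 13:app, 14:app edges: (4,1,fn); (4,14,arg); (9,8,arg); (9,13,fn); (12,10,arg); (13,6,fn); (13,8,arg); (14,3,arg); (14,3,fn)
final:
nodes: 1:c2, 3:c2, 4:app, 6:c2, 8:c2, 9:app, 10:c2, 12:app, 13:app, 14:app
edges: (4,1,fn); (4,14,arg); (9,8,arg); (9,13,fn); (12,10,arg); (13,6,fn); (13,8,arg); (14,3,arg); (14,3,fn)


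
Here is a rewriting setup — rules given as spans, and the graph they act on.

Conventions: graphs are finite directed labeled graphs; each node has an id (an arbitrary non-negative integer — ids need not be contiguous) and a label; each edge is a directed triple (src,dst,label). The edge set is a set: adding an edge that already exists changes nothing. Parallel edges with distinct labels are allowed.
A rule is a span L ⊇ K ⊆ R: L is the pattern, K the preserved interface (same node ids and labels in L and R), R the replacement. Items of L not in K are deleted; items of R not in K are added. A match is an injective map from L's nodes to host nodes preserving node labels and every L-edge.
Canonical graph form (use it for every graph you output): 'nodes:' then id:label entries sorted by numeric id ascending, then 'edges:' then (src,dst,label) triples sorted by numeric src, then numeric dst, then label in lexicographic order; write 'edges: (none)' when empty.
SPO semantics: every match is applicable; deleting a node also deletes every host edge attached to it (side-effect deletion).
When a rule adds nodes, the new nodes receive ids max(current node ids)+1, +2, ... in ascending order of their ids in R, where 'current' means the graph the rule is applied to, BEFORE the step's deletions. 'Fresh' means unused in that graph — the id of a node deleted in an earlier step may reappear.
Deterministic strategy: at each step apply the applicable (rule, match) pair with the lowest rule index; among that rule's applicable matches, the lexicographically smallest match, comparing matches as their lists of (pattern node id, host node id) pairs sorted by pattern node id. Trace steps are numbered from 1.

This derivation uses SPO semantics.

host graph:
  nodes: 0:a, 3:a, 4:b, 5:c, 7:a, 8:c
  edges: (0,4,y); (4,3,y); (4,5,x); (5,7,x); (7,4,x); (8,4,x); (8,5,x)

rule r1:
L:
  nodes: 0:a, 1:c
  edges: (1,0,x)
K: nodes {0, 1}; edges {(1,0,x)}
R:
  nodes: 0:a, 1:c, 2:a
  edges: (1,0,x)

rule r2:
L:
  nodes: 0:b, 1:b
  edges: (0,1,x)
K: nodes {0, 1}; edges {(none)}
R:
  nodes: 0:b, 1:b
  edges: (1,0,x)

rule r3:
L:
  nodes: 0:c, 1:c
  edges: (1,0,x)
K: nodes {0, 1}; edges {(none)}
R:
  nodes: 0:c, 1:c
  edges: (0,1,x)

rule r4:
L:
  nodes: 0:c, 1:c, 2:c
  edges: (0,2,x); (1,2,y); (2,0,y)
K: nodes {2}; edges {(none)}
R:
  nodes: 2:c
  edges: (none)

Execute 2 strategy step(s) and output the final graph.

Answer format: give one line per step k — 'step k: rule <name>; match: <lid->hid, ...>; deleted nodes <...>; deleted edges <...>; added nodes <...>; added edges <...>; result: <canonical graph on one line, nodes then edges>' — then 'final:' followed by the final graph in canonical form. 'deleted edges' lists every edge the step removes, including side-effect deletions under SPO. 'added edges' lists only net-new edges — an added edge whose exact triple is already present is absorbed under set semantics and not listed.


step 1: rule r1; match: 0->7, 1->5; deleted nodes (none); deleted edges (none); added nodes 9; added edges (none); result: nodes: 0:a, 3:a, 4:b, 5:c, 7:a, 8:c, 9:a edges: (0,4,y); (4,3,y); (4,5,x); (5,7,x); (7,4,x); (8,4,x); (8,5,x)
step 2: rule r1; match: 0->7, 1->5; deleted nodes (none); deleted edges (none); added nodes 10; added edges (none); result: nodes: 0:a, 3:a, 4:b, 5:c, 7:a, 8:c, 9:a, 10:a edges: (0,4,y); (4,3,y); (4,5,x); (5,7,x); (7,4,x); (8,4,x); (8,5,x)
final:
nodes: 0:a, 3:a, 4:b, 5:c, 7:a, 8:c, 9:a, 10:a
edges: (0,4,y); (4,3,y); (4,5,x); (5,7,x); (7,4,x); (8,4,x); (8,5,x)


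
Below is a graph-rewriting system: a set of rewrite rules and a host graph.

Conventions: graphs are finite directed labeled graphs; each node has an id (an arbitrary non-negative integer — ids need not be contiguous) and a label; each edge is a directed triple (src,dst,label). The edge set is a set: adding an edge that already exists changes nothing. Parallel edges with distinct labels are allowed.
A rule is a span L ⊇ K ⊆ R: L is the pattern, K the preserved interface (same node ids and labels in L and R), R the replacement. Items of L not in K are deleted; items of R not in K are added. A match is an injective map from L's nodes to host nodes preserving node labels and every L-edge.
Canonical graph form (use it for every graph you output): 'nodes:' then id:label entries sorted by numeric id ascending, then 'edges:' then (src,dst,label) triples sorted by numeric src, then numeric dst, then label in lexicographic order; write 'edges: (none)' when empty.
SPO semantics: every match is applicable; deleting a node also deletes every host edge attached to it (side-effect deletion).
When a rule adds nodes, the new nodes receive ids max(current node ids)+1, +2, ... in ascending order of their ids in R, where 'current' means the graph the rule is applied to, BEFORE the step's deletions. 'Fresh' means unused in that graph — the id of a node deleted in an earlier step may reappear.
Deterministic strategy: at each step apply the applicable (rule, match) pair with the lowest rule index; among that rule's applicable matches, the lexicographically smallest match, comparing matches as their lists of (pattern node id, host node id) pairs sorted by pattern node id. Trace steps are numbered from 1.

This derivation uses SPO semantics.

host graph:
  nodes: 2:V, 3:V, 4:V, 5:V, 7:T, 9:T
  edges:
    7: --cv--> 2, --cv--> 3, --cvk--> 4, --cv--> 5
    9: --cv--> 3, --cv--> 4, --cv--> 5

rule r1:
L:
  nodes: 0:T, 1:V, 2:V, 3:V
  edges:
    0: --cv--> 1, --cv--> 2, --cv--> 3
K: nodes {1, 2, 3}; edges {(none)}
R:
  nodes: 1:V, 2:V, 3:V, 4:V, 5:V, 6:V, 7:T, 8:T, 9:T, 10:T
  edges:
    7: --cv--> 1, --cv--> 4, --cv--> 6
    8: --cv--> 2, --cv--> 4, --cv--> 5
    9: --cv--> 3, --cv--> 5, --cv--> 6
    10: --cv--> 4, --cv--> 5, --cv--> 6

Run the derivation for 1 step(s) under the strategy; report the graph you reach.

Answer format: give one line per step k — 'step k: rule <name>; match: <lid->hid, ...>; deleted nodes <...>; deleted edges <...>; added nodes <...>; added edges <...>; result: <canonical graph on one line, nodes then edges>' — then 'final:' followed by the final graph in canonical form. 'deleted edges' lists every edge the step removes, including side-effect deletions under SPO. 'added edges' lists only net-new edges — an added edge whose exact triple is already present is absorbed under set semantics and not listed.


step 1: rule r1; match: 0->7, 1->2, 2->3, 3->5; deleted nodes 7; deleted edges (7,2,cv); (7,3,cv); (7,4,cvk); (7,5,cv); added nodes 10, 11, 12, 13, 14, 15, 16; added edges (13,2,cv); (13,10,cv); (13,12,cv); (14,3,cv); (14,10,cv); (14,11,cv); (15,5,cv); (15,11,cv); (15,12,cv); (16,10,cv); (16,11,cv); (16,12,cv); result: nodes: 2:V, 3:V, 4:V, 5:V, 9:T, 10:V, 11:V, 12:V, 13:T, 14:T, 15:T, 16:T edges: (9,3,cv); (9,4,cv); (9,5,cv); (13,2,cv); (13,10,cv); (13,12,cv); (14,3,cv); (14,10,cv); (14,11,cv); (15,5,cv); (15,11,cv); (15,12,cv); (16,10,cv); (16,11,cv); (16,12,cv)
final:
nodes: 2:V, 3:V, 4:V, 5:V, 9:T, 10:V, 11:V, 12:V, 13:T, 14:T, 15:T, 16:T
edges: (9,3,cv); (9,4,cv); (9,5,cv); (13,2,cv); (13,10,cv); (13,12,cv); (14,3,cv); (14,10,cv); (14,11,cv); (15,5,cv); (15,11,cv); (15,12,cv); (16,10,cv); (16,11,cv); (16,12,cv)


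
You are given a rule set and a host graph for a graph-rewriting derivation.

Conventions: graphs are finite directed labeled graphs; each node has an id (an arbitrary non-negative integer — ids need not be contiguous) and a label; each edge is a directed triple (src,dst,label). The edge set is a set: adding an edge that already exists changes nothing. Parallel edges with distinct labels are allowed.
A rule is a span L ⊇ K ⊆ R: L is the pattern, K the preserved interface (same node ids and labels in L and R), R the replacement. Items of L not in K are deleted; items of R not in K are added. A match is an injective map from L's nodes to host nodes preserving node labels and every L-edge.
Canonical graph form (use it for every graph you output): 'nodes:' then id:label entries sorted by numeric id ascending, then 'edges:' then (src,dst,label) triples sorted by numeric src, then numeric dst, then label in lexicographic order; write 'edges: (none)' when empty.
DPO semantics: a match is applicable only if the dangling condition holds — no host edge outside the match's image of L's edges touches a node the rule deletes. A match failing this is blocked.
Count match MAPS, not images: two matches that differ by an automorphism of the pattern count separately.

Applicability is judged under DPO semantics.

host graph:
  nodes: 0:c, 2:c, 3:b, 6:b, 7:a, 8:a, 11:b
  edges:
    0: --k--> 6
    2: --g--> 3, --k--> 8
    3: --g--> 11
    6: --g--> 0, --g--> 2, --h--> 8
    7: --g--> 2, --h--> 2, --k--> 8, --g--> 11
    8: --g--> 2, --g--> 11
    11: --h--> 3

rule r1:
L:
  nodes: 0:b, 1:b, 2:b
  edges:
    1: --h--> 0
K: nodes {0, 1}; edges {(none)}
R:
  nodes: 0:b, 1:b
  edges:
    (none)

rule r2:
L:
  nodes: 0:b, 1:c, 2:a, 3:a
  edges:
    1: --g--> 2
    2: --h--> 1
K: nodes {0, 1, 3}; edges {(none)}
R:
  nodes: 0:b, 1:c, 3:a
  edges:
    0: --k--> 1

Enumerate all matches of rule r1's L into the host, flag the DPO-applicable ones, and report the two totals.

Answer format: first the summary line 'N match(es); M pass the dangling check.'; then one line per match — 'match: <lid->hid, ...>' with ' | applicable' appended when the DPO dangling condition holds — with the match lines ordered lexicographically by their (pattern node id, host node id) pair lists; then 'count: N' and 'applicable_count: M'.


1 match(es); 0 pass the dangling check.
match: 0->3, 1->11, 2->6
count: 1
applicable_count: 0


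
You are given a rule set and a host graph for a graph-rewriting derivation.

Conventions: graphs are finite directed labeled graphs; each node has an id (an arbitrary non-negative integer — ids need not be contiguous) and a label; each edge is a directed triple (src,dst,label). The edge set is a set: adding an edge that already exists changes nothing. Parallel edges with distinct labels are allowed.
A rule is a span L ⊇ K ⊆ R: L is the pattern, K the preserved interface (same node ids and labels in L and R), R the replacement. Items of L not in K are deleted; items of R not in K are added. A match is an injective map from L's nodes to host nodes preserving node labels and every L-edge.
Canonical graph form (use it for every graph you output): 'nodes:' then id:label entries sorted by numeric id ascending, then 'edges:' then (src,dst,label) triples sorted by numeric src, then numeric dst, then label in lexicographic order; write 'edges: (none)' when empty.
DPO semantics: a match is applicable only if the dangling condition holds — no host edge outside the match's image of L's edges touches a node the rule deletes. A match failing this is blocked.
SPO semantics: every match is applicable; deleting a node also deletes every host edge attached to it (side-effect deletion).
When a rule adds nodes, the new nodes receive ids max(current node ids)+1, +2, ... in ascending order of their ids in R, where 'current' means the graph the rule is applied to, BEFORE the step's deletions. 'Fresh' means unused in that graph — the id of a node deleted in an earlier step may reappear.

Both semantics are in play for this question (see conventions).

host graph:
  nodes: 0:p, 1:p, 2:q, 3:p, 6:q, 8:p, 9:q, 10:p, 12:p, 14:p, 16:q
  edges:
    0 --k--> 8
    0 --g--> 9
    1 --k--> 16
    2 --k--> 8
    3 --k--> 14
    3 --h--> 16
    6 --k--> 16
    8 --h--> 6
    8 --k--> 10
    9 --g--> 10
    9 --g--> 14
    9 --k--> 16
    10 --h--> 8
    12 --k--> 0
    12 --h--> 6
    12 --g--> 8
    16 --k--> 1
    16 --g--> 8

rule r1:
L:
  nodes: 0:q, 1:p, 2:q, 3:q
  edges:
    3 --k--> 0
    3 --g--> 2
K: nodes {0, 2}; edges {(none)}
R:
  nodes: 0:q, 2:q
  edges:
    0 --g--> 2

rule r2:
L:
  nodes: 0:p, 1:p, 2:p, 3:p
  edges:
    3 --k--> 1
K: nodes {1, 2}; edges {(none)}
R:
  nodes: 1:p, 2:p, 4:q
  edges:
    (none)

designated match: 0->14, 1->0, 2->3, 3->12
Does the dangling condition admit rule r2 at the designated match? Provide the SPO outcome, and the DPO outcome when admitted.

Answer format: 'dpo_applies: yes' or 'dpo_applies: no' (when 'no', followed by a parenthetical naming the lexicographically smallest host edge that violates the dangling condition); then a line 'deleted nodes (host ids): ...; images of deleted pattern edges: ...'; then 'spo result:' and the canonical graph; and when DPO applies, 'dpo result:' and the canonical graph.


dpo_applies: no
(the rule deletes node 14, which keeps host edge (3,14,k) outside the match image — the dangling condition fails, DPO blocks; SPO proceeds and side-deletes such edges)
deleted nodes (host ids): 12, 14; images of deleted pattern edges: (12,0,k)
spo result:
nodes: 0:p, 1:p, 2:q, 3:p, 6:q, 8:p, 9:q, 10:p, 16:q, 17:q
edges: (0,8,k); (0,9,g); (1,16,k); (2,8,k); (3,16,h); (6,16,k); (8,6,h); (8,10,k); (9,10,g); (9,16,k); (10,8,h); (16,1,k); (16,8,g)
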